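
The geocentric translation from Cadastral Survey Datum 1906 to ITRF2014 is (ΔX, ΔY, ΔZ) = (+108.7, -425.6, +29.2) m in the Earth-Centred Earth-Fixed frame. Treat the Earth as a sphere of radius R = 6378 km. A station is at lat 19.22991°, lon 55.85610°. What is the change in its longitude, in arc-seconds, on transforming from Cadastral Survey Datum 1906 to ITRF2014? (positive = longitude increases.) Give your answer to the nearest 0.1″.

Δλ = -11.3″

sin φ = 0.329360, cos φ = 0.944205, sin λ = 0.827631, cos λ = 0.561273.
East component: ΔE = −sin λ·ΔX + cos λ·ΔY = −(0.827631)(108.7) + (0.561273)(-425.6) = -328.84 m.
1° of latitude spans πR/180 = 111317 m; at latitude φ, 1° of longitude spans that × cos φ = 105106.1 m, so Δλ = -328.84 / 105106.1 × 3600 = -11.263″.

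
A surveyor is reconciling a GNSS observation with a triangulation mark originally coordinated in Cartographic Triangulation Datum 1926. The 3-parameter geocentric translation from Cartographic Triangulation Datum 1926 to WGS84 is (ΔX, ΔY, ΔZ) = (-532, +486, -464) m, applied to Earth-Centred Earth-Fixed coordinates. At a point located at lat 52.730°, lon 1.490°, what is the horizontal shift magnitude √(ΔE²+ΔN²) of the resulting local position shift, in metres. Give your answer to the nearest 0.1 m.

The local east axis at (φ, λ) is (−sin λ, cos λ, 0), so ΔE = −sin(1.490°)·(-532) + cos(1.490°)·486 = 499.67 m.
The local north axis is (−sin φ cos λ, −sin φ sin λ, cos φ), giving ΔN = 423.217 − 10.057 − 280.985 = 132.18 m.
Horizontal magnitude = √(ΔE² + ΔN²) = √(499.67² + 132.18²) = 516.86 m.

516.9 m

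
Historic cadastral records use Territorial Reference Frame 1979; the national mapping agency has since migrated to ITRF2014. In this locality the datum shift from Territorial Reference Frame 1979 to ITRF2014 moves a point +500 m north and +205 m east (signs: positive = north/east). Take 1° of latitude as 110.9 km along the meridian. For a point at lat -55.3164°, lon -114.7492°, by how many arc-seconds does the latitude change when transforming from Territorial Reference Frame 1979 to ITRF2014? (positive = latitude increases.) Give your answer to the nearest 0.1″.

1° of latitude = 110.9 km, so Δφ = 500.0 / 110900 = 0.0045086° = 16.231″.

Δφ = 16.2″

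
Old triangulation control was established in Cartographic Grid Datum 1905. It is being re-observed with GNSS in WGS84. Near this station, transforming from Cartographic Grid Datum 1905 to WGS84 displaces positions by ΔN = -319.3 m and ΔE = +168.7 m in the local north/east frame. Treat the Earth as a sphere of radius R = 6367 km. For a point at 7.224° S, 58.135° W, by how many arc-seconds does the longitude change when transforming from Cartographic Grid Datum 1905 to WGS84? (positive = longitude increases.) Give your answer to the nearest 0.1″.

Δλ = 5.5″

At latitude -7.224°, cos φ = 0.992062.
One radian of longitude at latitude φ spans R cos φ, so Δλ = ΔE / (R cos φ) = 168.7 / (6367000 × 0.992062) = 2.6708e-05 rad = 5.509″.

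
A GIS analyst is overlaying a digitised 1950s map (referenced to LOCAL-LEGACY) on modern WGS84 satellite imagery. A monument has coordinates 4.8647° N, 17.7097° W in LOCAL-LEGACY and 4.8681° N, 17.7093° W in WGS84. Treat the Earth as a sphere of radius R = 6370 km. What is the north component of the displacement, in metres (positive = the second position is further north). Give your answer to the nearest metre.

Δφ = 4.8681° − 4.8647° = +0.0034°; Δλ = -17.7093° − -17.7097° = +0.0004°.
1° along a meridian = πR/180 = 111177 m.
ΔN = Δφ × 111177 = 378.0 m; ΔE = Δλ × 111177 × cos(4.8647°) = +0.0004 × 111177 × 0.996398 = 44.3 m.

ΔN = 378 m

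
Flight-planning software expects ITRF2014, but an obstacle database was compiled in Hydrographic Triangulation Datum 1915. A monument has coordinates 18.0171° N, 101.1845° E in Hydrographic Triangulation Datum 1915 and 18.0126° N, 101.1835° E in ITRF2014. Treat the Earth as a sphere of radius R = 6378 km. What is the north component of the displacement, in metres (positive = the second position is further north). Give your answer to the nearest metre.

Δφ = 18.0126° − 18.0171° = -0.0045°; Δλ = 101.1835° − 101.1845° = -0.0010°.
1° along a meridian = πR/180 = 111317 m.
ΔN = Δφ × 111317 = -500.9 m; ΔE = Δλ × 111317 × cos(18.0171°) = -0.0010 × 111317 × 0.950964 = -105.9 m.

ΔN = -501 m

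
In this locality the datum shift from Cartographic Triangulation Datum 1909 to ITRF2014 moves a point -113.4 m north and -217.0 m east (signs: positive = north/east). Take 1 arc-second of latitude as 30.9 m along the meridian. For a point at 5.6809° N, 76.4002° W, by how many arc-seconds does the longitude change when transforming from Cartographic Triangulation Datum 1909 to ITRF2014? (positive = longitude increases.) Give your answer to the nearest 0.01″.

At latitude 5.6809°, cos φ = 0.995089.
1″ of longitude at this latitude = 30.90 × cos φ = 30.7482 m, so Δλ = -217.0 / 30.7482 = -7.057″.

Δλ = -7.06″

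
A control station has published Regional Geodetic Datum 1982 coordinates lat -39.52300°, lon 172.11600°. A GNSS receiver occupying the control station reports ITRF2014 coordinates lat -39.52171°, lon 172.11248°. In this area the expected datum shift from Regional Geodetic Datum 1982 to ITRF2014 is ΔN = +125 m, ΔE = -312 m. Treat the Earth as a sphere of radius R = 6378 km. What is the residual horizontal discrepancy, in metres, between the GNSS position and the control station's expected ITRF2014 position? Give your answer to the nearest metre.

21 m

Observed coordinate differences: Δφ = +0.00129°, Δλ = -0.00352°.
Converting to metres (1° lat = 111317 m, cos φ = 0.771369): observed ΔN = 143.6 m, observed ΔE = -302.3 m.
Subtracting the expected shift leaves a residual of 143.6 − (125) = 18.6 m north and -302.3 − (-312) = 9.7 m east.
Residual distance = √(18.6² + 9.7²) = 21.0 m.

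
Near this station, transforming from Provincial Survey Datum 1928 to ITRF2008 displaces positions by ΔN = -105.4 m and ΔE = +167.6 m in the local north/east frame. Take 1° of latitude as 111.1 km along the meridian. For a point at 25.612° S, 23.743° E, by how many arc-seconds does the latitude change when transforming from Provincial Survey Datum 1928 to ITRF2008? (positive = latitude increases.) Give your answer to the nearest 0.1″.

Δφ = -3.4″

1° of latitude = 111.1 km, so Δφ = -105.4 / 111100 = -0.0009487° = -3.415″.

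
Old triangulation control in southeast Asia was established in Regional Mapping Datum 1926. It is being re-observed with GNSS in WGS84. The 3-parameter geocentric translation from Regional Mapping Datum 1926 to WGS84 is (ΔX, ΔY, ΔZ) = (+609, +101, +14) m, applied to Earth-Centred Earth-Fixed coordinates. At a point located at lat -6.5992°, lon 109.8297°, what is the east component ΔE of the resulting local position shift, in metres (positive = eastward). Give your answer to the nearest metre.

At φ = -6.5992°, λ = 109.8297°: sin φ = -0.114923, cos φ = 0.993374, sin λ = 0.940705, cos λ = -0.339226.
ΔE = −sin λ·ΔX + cos λ·ΔY = −(0.940705)·(609) + (-0.339226)·(101) = -607.15 m.

ΔE = -607 m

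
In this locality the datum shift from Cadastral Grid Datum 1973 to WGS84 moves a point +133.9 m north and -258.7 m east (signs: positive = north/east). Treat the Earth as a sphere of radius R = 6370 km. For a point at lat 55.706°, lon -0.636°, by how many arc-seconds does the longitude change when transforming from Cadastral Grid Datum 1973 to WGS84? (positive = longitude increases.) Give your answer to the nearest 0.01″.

At latitude 55.706°, cos φ = 0.563440.
One radian of longitude at latitude φ spans R cos φ, so Δλ = ΔE / (R cos φ) = -258.7 / (6370000 × 0.563440) = -7.2079e-05 rad = -14.867″.

Δλ = -14.87″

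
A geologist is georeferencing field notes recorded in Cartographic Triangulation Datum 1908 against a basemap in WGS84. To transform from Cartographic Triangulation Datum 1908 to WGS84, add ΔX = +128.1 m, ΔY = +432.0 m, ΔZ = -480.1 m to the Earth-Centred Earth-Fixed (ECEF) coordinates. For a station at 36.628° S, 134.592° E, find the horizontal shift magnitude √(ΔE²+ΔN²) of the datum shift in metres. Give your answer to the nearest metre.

At φ = -36.628°, λ = 134.592°: sin φ = -0.596617, cos φ = 0.802526, sin λ = 0.712124, cos λ = -0.702054.
ΔE = −sin λ·ΔX + cos λ·ΔY = −(0.712124)·(128.1) + (-0.702054)·(432.0) = -394.51 m.
ΔN = −sin φ cos λ·ΔX − sin φ sin λ·ΔY + cos φ·ΔZ = −(-0.596617)(-0.702054)(128.1) − (-0.596617)(0.712124)(432.0) + (0.802526)(-480.1) = -255.41 m.
Horizontal magnitude = √(ΔE² + ΔN²) = √((-394.51)² + (-255.41)²) = 469.97 m.

470 m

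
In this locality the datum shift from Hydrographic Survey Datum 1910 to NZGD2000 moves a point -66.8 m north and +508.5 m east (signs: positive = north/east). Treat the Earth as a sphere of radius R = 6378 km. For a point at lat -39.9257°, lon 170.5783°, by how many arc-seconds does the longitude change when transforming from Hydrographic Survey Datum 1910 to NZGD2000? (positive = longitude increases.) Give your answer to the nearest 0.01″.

Δλ = 21.44″

At latitude -39.9257°, cos φ = 0.766877.
One radian of longitude at latitude φ spans R cos φ, so Δλ = ΔE / (R cos φ) = 508.5 / (6378000 × 0.766877) = 1.0396e-04 rad = 21.444″.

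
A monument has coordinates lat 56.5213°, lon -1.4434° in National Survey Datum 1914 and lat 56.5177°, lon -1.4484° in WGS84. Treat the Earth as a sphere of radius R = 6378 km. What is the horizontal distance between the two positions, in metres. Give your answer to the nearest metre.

505 m

Δφ = 56.5177° − 56.5213° = -0.0036°; Δλ = -1.4484° − -1.4434° = -0.0050°.
1° along a meridian = πR/180 = 111317 m.
ΔN = Δφ × 111317 = -400.7 m; ΔE = Δλ × 111317 × cos(56.5213°) = -0.0050 × 111317 × 0.551627 = -307.0 m.
Distance = √(ΔE² + ΔN²) = √((-307.0)² + (-400.7)²) = 504.8 m.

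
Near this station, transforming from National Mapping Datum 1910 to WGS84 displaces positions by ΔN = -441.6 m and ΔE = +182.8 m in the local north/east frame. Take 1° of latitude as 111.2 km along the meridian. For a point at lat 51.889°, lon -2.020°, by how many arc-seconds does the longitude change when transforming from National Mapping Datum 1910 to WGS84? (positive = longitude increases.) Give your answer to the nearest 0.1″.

At latitude 51.889°, cos φ = 0.617187.
1° of longitude at this latitude = 111.2 × cos φ = 68.63 km, so Δλ = 182.8 / 68631.2 = 0.0026635° = 9.589″.

Δλ = 9.6″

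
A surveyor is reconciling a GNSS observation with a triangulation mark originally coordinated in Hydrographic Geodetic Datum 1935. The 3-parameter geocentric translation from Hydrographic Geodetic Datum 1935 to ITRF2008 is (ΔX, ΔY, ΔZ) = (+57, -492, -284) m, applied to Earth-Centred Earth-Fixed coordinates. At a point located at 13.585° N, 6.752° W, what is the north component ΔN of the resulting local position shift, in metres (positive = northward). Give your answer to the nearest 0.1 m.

ΔN = -302.9 m

At φ = 13.585°, λ = -6.752°: sin φ = 0.234888, cos φ = 0.972023, sin λ = -0.117572, cos λ = 0.993064.
ΔN = −sin φ cos λ·ΔX − sin φ sin λ·ΔY + cos φ·ΔZ = −(0.234888)(0.993064)(57) − (0.234888)(-0.117572)(-492) + (0.972023)(-284) = -302.94 m.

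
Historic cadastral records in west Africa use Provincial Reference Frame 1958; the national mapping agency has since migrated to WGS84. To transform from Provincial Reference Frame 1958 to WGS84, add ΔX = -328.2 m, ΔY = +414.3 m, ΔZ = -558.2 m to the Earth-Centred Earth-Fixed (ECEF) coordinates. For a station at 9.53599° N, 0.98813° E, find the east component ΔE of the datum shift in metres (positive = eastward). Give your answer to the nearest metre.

ΔE = 420 m

The local east axis at (φ, λ) is (−sin λ, cos λ, 0), so ΔE = −sin(0.98813°)·(-328.2) + cos(0.98813°)·414.3 = 419.90 m.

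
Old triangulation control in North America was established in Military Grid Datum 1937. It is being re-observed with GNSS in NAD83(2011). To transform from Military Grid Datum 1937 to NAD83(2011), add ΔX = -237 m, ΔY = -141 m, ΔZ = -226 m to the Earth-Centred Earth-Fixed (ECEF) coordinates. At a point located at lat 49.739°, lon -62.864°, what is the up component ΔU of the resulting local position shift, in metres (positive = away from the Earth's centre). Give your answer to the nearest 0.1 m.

ΔU = -161.2 m

At φ = 49.739°, λ = -62.864°: sin φ = 0.763108, cos φ = 0.646270, sin λ = -0.889926, cos λ = 0.456104.
ΔU = cos φ cos λ·ΔX + cos φ sin λ·ΔY + sin φ·ΔZ = (0.646270)(0.456104)(-237) + (0.646270)(-0.889926)(-141) + (0.763108)(-226) = -161.23 m.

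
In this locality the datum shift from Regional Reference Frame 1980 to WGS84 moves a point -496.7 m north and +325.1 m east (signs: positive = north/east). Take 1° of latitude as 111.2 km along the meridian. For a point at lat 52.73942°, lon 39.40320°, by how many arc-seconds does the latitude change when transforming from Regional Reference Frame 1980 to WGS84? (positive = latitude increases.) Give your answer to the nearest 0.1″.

Δφ = -16.1″

1° of latitude = 111.2 km, so Δφ = -496.7 / 111200 = -0.0044667° = -16.080″.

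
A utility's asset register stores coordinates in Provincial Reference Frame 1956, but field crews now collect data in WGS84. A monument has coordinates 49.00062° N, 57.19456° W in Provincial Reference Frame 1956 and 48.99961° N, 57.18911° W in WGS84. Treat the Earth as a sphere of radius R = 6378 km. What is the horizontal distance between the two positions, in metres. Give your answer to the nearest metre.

414 m

Δφ = 48.99961° − 49.00062° = -0.00101°; Δλ = -57.18911° − -57.19456° = +0.00545°.
1° along a meridian = πR/180 = 111317 m.
ΔN = Δφ × 111317 = -112.4 m; ΔE = Δλ × 111317 × cos(49.00062°) = +0.00545 × 111317 × 0.656051 = 398.0 m.
Distance = √(ΔE² + ΔN²) = √(398.0² + (-112.4)²) = 413.6 m.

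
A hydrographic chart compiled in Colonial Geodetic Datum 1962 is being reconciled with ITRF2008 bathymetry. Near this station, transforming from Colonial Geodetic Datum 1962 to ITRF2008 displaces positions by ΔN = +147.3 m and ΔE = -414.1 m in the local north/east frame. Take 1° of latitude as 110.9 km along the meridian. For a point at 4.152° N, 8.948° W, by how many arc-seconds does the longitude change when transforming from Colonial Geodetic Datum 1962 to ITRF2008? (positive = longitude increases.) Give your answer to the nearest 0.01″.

At latitude 4.152°, cos φ = 0.997375.
1° of longitude at this latitude = 110.9 × cos φ = 110.61 km, so Δλ = -414.1 / 110608.9 = -0.0037438° = -13.478″.

Δλ = -13.48″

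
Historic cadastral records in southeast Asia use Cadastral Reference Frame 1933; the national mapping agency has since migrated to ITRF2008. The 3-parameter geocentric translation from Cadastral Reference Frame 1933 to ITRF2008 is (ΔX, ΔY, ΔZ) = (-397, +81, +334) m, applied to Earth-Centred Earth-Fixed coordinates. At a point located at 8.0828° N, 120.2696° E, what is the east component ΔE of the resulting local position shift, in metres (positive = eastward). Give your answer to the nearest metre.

ΔE = 302 m

At φ = 8.0828°, λ = 120.2696°: sin φ = 0.140604, cos φ = 0.990066, sin λ = 0.863663, cos λ = -0.504069.
ΔE = −sin λ·ΔX + cos λ·ΔY = −(0.863663)·(-397) + (-0.504069)·(81) = 302.04 m.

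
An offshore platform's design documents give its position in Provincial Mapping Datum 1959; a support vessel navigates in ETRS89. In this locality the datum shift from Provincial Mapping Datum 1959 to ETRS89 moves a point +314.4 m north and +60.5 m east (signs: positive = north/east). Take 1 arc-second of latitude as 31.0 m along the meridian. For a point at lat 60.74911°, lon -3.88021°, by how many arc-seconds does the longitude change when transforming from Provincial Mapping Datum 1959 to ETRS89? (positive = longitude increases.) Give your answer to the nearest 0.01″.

Δλ = 3.99″

At latitude 60.74911°, cos φ = 0.488635.
1″ of longitude at this latitude = 31.00 × cos φ = 15.1477 m, so Δλ = 60.5 / 15.1477 = 3.994″.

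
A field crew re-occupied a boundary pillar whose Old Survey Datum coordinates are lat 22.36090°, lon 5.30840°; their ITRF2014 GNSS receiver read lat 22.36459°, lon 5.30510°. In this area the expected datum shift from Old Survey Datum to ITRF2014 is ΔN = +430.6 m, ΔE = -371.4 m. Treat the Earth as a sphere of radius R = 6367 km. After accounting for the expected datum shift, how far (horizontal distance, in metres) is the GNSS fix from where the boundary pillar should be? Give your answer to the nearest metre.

38 m

Observed coordinate differences: Δφ = +0.00369°, Δλ = -0.00330°.
Converting to metres (1° lat = 111125 m, cos φ = 0.924806): observed ΔN = 410.1 m, observed ΔE = -339.1 m.
Subtracting the expected shift leaves a residual of 410.1 − (430.6) = -20.5 m north and -339.1 − (-371.4) = 32.3 m east.
Residual distance = √((-20.5)² + 32.3²) = 38.2 m.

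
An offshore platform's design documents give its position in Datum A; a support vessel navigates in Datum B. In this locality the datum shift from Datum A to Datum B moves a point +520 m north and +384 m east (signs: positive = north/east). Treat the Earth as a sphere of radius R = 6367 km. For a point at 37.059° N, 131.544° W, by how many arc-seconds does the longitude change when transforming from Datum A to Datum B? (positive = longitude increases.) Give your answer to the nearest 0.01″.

Δλ = 15.59″

At latitude 37.059°, cos φ = 0.798015.
One radian of longitude at latitude φ spans R cos φ, so Δλ = ΔE / (R cos φ) = 384.0 / (6367000 × 0.798015) = 7.5576e-05 rad = 15.589″.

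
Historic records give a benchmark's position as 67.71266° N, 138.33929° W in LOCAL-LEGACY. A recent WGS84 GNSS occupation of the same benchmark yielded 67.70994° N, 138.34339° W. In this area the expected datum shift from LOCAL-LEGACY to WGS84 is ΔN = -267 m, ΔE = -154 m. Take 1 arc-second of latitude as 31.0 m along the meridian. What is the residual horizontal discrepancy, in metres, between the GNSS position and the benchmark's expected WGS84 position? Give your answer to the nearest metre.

Observed coordinate differences: Δφ = -0.00272°, Δλ = -0.00410°.
Converting to metres (1° lat = 111600 m, cos φ = 0.379252): observed ΔN = -303.6 m, observed ΔE = -173.5 m.
Subtracting the expected shift leaves a residual of -303.6 − (-267) = -36.6 m north and -173.5 − (-154) = -19.5 m east.
Residual distance = √((-36.6)² + (-19.5)²) = 41.4 m.

41 m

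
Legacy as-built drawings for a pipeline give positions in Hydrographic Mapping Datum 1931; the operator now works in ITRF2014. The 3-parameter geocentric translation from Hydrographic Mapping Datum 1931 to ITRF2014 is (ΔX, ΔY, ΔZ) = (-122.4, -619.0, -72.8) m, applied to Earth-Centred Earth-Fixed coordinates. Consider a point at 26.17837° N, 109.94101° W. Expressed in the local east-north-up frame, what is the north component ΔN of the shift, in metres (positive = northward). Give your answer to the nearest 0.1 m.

The local north axis is (−sin φ cos λ, −sin φ sin λ, cos φ), giving ΔN = -18.416 − 256.710 − 65.333 = -340.46 m.

ΔN = -340.5 m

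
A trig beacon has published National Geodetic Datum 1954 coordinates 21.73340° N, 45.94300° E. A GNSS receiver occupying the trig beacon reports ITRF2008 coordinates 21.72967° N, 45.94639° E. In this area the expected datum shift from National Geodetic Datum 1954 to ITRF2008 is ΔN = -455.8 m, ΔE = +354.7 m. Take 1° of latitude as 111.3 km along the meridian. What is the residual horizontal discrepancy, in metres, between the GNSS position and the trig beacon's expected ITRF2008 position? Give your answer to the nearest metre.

41 m

Observed coordinate differences: Δφ = -0.00373°, Δλ = +0.00339°.
Converting to metres (1° lat = 111300 m, cos φ = 0.928917): observed ΔN = -415.1 m, observed ΔE = 350.5 m.
Subtracting the expected shift leaves a residual of -415.1 − (-455.8) = 40.7 m north and 350.5 − (354.7) = -4.2 m east.
Residual distance = √(40.7² + (-4.2)²) = 40.9 m.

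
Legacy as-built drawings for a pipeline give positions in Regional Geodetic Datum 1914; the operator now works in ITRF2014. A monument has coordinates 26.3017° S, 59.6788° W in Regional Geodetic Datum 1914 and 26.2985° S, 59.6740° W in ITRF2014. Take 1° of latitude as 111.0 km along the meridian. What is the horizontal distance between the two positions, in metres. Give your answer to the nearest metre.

Δφ = -26.2985° − -26.3017° = +0.0032°; Δλ = -59.6740° − -59.6788° = +0.0048°.
ΔN = Δφ × 111000 = 355.2 m; ΔE = Δλ × 111000 × cos(-26.3017°) = +0.0048 × 111000 × 0.896473 = 477.6 m.
Distance = √(ΔE² + ΔN²) = √(477.6² + 355.2²) = 595.2 m.

595 m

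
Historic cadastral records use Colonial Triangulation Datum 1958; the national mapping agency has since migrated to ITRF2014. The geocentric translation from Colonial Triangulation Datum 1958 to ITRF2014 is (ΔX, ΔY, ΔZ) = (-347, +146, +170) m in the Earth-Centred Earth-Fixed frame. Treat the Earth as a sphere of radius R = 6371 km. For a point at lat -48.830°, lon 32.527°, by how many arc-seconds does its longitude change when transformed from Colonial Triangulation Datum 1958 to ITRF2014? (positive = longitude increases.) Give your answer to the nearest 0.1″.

sin φ = -0.752760, cos φ = 0.658295, sin λ = 0.537697, cos λ = 0.843138.
East component: ΔE = −sin λ·ΔX + cos λ·ΔY = −(0.537697)(-347) + (0.843138)(146) = 309.68 m.
1° of latitude spans πR/180 = 111195 m; at latitude φ, 1° of longitude spans that × cos φ = 73199.1 m, so Δλ = 309.68 / 73199.1 × 3600 = 15.230″.

Δλ = 15.2″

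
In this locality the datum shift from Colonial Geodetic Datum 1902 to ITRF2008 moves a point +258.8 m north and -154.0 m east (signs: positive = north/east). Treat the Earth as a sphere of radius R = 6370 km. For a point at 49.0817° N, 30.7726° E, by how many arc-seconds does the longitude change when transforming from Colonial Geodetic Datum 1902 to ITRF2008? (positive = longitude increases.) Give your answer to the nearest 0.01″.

Δλ = -7.61″

At latitude 49.0817°, cos φ = 0.654982.
One radian of longitude at latitude φ spans R cos φ, so Δλ = ΔE / (R cos φ) = -154.0 / (6370000 × 0.654982) = -3.6911e-05 rad = -7.613″.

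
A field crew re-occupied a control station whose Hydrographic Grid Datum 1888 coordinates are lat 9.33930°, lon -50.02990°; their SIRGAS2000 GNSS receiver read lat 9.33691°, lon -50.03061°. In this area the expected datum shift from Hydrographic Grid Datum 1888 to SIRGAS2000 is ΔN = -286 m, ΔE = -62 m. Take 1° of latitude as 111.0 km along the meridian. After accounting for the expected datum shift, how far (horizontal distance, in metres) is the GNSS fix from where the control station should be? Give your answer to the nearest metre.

26 m

Observed coordinate differences: Δφ = -0.00239°, Δλ = -0.00071°.
Converting to metres (1° lat = 111000 m, cos φ = 0.986745): observed ΔN = -265.3 m, observed ΔE = -77.8 m.
Subtracting the expected shift leaves a residual of -265.3 − (-286) = 20.7 m north and -77.8 − (-62) = -15.8 m east.
Residual distance = √(20.7² + (-15.8)²) = 26.0 m.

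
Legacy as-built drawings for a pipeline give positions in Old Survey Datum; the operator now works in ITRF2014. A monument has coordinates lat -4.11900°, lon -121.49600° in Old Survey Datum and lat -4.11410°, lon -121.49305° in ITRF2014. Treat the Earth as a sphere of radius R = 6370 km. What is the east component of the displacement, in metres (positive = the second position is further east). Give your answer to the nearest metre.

Δφ = -4.11410° − -4.11900° = +0.00490°; Δλ = -121.49305° − -121.49600° = +0.00295°.
1° along a meridian = πR/180 = 111177 m.
ΔN = Δφ × 111177 = 544.8 m; ΔE = Δλ × 111177 × cos(-4.11900°) = +0.00295 × 111177 × 0.997417 = 327.1 m.

ΔE = 327 m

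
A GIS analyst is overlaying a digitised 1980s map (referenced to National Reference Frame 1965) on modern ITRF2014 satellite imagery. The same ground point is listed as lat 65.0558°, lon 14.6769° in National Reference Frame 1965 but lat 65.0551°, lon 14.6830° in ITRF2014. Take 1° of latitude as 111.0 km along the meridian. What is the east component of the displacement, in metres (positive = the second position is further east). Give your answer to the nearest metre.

Δφ = 65.0551° − 65.0558° = -0.0007°; Δλ = 14.6830° − 14.6769° = +0.0061°.
ΔN = Δφ × 111000 = -77.7 m; ΔE = Δλ × 111000 × cos(65.0558°) = +0.0061 × 111000 × 0.421735 = 285.6 m.

ΔE = 286 m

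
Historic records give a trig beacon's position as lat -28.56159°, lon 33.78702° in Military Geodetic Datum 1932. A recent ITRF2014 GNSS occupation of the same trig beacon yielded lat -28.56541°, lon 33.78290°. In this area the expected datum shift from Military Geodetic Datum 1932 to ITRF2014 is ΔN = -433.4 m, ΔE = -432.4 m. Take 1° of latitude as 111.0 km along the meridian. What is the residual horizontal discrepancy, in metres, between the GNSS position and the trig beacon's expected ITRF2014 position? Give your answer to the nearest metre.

Observed coordinate differences: Δφ = -0.00382°, Δλ = -0.00412°.
Converting to metres (1° lat = 111000 m, cos φ = 0.878304): observed ΔN = -424.0 m, observed ΔE = -401.7 m.
Subtracting the expected shift leaves a residual of -424.0 − (-433.4) = 9.4 m north and -401.7 − (-432.4) = 30.7 m east.
Residual distance = √(9.4² + 30.7²) = 32.1 m.

32 m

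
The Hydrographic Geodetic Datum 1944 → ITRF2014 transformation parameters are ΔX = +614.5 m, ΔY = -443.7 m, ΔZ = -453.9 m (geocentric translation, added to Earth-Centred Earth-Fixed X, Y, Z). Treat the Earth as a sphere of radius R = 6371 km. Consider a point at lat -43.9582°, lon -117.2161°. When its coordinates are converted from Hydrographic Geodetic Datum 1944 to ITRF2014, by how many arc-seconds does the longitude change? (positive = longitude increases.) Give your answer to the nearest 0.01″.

sin φ = -0.694133, cos φ = 0.719846, sin λ = -0.889288, cos λ = -0.457348.
East component: ΔE = −sin λ·ΔX + cos λ·ΔY = −(-0.889288)(614.5) + (-0.457348)(-443.7) = 749.39 m.
1° of latitude spans πR/180 = 111195 m; at latitude φ, 1° of longitude spans that × cos φ = 80043.3 m, so Δλ = 749.39 / 80043.3 × 3600 = 33.704″.

Δλ = 33.70″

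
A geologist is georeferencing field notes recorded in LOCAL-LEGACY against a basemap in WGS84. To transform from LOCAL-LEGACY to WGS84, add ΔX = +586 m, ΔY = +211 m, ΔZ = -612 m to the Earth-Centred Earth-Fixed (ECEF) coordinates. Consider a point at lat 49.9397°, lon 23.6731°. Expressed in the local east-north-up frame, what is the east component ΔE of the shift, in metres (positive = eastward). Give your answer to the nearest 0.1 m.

At φ = 49.9397°, λ = 23.6731°: sin φ = 0.765368, cos φ = 0.643593, sin λ = 0.401518, cos λ = 0.915851.
ΔE = −sin λ·ΔX + cos λ·ΔY = −(0.401518)·(586) + (0.915851)·(211) = -42.04 m.

ΔE = -42.0 m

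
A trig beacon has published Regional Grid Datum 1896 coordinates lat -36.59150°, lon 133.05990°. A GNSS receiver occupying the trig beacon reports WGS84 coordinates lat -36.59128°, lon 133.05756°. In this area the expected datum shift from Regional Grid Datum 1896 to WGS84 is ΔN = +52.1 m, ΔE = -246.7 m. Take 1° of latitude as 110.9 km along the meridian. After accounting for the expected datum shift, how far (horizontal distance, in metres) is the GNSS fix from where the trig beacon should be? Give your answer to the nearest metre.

Observed coordinate differences: Δφ = +0.00022°, Δλ = -0.00234°.
Converting to metres (1° lat = 110900 m, cos φ = 0.802906): observed ΔN = 24.4 m, observed ΔE = -208.4 m.
Subtracting the expected shift leaves a residual of 24.4 − (52.1) = -27.7 m north and -208.4 − (-246.7) = 38.3 m east.
Residual distance = √((-27.7)² + 38.3²) = 47.3 m.

47 m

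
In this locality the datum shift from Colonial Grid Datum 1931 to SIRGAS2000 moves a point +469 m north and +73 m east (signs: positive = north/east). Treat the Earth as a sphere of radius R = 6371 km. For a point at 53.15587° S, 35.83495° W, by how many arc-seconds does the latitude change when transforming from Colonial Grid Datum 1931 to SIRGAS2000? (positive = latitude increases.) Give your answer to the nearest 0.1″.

Δφ = 15.2″

On a sphere of radius R, 1 rad of latitude = R, so Δφ = ΔN / R = 469.0 / 6371000 = 7.3615e-05 rad = 15.184″.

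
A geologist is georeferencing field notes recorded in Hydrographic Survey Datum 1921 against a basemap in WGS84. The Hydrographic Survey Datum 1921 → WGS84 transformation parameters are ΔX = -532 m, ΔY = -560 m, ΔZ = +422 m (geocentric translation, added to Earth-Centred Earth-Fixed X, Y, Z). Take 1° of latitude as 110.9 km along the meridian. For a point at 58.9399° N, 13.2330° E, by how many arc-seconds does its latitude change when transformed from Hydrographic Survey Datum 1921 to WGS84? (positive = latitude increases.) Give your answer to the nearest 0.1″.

Δφ = 25.0″

sin φ = 0.856627, cos φ = 0.515937, sin λ = 0.228912, cos λ = 0.973447.
North component: ΔN = −sin φ cos λ·ΔX − sin φ sin λ·ΔY + cos φ·ΔZ = −(0.856627)(0.973447)(-532) − (0.856627)(0.228912)(-560) + (0.515937)(422) = 771.16 m.
1° of latitude spans 110900 m, so Δφ = 771.16 / 110900 × 3600 = 25.033″.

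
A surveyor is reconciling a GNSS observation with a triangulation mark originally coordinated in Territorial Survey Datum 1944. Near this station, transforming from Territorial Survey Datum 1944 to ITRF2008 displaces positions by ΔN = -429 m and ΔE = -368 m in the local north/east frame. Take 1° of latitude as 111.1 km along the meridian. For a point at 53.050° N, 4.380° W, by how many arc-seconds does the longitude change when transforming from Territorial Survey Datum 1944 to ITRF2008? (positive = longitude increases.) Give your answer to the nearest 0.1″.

Δλ = -19.8″

At latitude 53.050°, cos φ = 0.601118.
1° of longitude at this latitude = 111.1 × cos φ = 66.78 km, so Δλ = -368.0 / 66784.2 = -0.0055103° = -19.837″.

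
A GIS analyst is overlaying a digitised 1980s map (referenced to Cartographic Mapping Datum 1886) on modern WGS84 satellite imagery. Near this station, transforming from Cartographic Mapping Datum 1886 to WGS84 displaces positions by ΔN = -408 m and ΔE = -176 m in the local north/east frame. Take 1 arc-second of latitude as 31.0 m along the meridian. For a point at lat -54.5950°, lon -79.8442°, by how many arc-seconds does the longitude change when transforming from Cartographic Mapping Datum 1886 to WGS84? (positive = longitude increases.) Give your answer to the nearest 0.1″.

Δλ = -9.8″

At latitude -54.5950°, cos φ = 0.579352.
1″ of longitude at this latitude = 31.00 × cos φ = 17.9599 m, so Δλ = -176.0 / 17.9599 = -9.800″.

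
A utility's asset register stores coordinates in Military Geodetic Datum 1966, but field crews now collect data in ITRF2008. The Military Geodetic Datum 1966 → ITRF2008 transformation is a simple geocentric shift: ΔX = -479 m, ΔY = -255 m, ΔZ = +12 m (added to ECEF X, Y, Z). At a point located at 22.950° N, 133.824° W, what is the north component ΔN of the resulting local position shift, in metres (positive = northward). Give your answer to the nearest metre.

The local north axis is (−sin φ cos λ, −sin φ sin λ, cos φ), giving ΔN = -129.332 − 71.737 + 11.050 = -190.02 m.

ΔN = -190 m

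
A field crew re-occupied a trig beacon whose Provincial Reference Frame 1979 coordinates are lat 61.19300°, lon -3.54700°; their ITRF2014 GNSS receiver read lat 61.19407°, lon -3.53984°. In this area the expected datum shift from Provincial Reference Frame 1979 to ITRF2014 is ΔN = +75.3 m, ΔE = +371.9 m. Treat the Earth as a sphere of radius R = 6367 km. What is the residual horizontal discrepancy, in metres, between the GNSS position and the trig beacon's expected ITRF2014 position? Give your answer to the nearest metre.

Observed coordinate differences: Δφ = +0.00107°, Δλ = +0.00716°.
Converting to metres (1° lat = 111125 m, cos φ = 0.481861): observed ΔN = 118.9 m, observed ΔE = 383.4 m.
Subtracting the expected shift leaves a residual of 118.9 − (75.3) = 43.6 m north and 383.4 − (371.9) = 11.5 m east.
Residual distance = √(43.6² + 11.5²) = 45.1 m.

45 m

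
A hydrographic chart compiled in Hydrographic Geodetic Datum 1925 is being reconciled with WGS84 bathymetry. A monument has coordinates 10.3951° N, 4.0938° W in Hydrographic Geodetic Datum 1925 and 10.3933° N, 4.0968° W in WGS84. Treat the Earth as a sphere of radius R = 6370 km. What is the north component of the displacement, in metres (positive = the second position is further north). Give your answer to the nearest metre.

Δφ = 10.3933° − 10.3951° = -0.0018°; Δλ = -4.0968° − -4.0938° = -0.0030°.
1° along a meridian = πR/180 = 111177 m.
ΔN = Δφ × 111177 = -200.1 m; ΔE = Δλ × 111177 × cos(10.3951°) = -0.0030 × 111177 × 0.983587 = -328.1 m.

ΔN = -200 m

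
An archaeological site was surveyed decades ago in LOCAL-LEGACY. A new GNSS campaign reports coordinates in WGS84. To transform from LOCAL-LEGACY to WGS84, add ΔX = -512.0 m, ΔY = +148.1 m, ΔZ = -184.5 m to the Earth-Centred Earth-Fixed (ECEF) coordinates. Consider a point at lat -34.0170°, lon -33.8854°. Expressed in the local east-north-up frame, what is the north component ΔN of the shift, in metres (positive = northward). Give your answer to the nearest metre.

ΔN = -437 m

At φ = -34.0170°, λ = -33.8854°: sin φ = -0.559439, cos φ = 0.828872, sin λ = -0.557534, cos λ = 0.830154.
ΔN = −sin φ cos λ·ΔX − sin φ sin λ·ΔY + cos φ·ΔZ = −(-0.559439)(0.830154)(-512.0) − (-0.559439)(-0.557534)(148.1) + (0.828872)(-184.5) = -436.90 m.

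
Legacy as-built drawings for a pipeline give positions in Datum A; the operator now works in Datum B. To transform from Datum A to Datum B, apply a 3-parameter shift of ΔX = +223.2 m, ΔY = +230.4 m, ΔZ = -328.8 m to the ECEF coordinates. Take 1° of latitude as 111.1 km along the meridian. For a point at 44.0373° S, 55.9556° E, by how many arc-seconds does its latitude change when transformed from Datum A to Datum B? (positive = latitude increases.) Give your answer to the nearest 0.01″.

sin φ = -0.695127, cos φ = 0.718887, sin λ = 0.828604, cos λ = 0.559835.
North component: ΔN = −sin φ cos λ·ΔX − sin φ sin λ·ΔY + cos φ·ΔZ = −(-0.695127)(0.559835)(223.2) − (-0.695127)(0.828604)(230.4) + (0.718887)(-328.8) = -16.80 m.
1° of latitude spans 111100 m, so Δφ = -16.80 / 111100 × 3600 = -0.544″.

Δφ = -0.54″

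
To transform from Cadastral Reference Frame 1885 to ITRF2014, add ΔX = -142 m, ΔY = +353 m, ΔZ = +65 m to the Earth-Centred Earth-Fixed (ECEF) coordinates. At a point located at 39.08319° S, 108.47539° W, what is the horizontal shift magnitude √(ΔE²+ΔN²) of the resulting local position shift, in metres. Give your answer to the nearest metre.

The local east axis at (φ, λ) is (−sin λ, cos λ, 0), so ΔE = −sin(-108.47539°)·(-142) + cos(-108.47539°)·353 = -246.55 m.
The local north axis is (−sin φ cos λ, −sin φ sin λ, cos φ), giving ΔN = 28.370 − 211.078 + 50.455 = -132.25 m.
Horizontal magnitude = √(ΔE² + ΔN²) = √((-246.55)² + (-132.25)²) = 279.78 m.

280 m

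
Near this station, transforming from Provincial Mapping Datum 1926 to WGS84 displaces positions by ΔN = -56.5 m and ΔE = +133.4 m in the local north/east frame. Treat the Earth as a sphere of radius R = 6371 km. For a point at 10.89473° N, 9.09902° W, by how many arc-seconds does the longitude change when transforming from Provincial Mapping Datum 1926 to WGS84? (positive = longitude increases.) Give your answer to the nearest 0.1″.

Δλ = 4.4″

At latitude 10.89473°, cos φ = 0.981976.
One radian of longitude at latitude φ spans R cos φ, so Δλ = ΔE / (R cos φ) = 133.4 / (6371000 × 0.981976) = 2.1323e-05 rad = 4.398″.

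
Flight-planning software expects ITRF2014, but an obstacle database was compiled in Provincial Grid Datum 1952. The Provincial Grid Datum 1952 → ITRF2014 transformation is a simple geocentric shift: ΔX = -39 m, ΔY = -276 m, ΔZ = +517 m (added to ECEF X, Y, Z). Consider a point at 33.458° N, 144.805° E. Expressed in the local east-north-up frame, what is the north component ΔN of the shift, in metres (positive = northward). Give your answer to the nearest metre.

At φ = 33.458°, λ = 144.805°: sin φ = 0.551326, cos φ = 0.834290, sin λ = 0.576361, cos λ = -0.817195.
ΔN = −sin φ cos λ·ΔX − sin φ sin λ·ΔY + cos φ·ΔZ = −(0.551326)(-0.817195)(-39) − (0.551326)(0.576361)(-276) + (0.834290)(517) = 501.46 m.

ΔN = 501 m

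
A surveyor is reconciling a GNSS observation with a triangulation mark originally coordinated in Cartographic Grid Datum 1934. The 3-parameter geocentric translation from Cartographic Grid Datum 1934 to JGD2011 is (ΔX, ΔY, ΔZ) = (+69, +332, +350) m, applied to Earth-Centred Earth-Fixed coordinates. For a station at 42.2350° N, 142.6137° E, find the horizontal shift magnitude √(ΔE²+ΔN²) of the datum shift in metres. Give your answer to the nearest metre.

345 m

At φ = 42.2350°, λ = 142.6137°: sin φ = 0.672173, cos φ = 0.740394, sin λ = 0.607186, cos λ = -0.794560.
ΔE = −sin λ·ΔX + cos λ·ΔY = −(0.607186)·(69) + (-0.794560)·(332) = -305.69 m.
ΔN = −sin φ cos λ·ΔX − sin φ sin λ·ΔY + cos φ·ΔZ = −(0.672173)(-0.794560)(69) − (0.672173)(0.607186)(332) + (0.740394)(350) = 160.49 m.
Horizontal magnitude = √(ΔE² + ΔN²) = √((-305.69)² + 160.49²) = 345.26 m.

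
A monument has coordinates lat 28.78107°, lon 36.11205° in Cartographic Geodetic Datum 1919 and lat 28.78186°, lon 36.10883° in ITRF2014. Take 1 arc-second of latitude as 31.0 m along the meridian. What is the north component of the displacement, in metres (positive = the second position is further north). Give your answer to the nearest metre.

ΔN = 88 m

Δφ = 28.78186° − 28.78107° = +0.00079°; Δλ = 36.10883° − 36.11205° = -0.00322°.
1° of latitude = 3600 × 31.00 = 111600 m.
ΔN = Δφ × 111600 = 88.2 m; ΔE = Δλ × 111600 × cos(28.78107°) = -0.00322 × 111600 × 0.876466 = -315.0 m.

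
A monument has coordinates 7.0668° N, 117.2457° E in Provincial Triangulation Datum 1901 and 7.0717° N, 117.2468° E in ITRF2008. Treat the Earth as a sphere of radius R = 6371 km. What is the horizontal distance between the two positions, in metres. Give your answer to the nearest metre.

558 m

Δφ = 7.0717° − 7.0668° = +0.0049°; Δλ = 117.2468° − 117.2457° = +0.0011°.
1° along a meridian = πR/180 = 111195 m.
ΔN = Δφ × 111195 = 544.9 m; ΔE = Δλ × 111195 × cos(7.0668°) = +0.0011 × 111195 × 0.992403 = 121.4 m.
Distance = √(ΔE² + ΔN²) = √(121.4² + 544.9²) = 558.2 m.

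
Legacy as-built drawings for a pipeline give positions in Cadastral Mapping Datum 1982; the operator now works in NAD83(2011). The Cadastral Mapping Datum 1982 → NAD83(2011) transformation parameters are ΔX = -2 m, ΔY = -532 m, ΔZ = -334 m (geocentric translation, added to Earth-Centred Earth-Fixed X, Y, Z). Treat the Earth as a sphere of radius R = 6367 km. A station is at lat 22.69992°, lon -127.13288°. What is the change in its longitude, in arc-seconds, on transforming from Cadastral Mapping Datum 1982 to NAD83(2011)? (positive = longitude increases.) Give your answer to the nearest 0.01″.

Δλ = 11.22″

sin φ = 0.385905, cos φ = 0.922539, sin λ = -0.797238, cos λ = -0.603666.
East component: ΔE = −sin λ·ΔX + cos λ·ΔY = −(-0.797238)(-2) + (-0.603666)(-532) = 319.56 m.
1° of latitude spans πR/180 = 111125 m; at latitude φ, 1° of longitude spans that × cos φ = 102517.2 m, so Δλ = 319.56 / 102517.2 × 3600 = 11.222″.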